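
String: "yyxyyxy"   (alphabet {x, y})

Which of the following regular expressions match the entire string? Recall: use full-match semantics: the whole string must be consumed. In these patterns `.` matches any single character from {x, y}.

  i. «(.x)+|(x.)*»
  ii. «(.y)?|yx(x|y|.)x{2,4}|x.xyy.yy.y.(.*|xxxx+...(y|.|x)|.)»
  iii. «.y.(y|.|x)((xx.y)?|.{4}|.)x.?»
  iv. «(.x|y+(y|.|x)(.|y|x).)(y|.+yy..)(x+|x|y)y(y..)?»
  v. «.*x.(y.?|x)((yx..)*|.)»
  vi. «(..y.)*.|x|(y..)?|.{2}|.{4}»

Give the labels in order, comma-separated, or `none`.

i → no match
ii → no match
iii → match
iv → match
v → match
vi → no match

iii, iv, v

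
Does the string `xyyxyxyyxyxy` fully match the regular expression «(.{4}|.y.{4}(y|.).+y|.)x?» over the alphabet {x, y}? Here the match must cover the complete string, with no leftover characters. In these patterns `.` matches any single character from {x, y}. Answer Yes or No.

Yes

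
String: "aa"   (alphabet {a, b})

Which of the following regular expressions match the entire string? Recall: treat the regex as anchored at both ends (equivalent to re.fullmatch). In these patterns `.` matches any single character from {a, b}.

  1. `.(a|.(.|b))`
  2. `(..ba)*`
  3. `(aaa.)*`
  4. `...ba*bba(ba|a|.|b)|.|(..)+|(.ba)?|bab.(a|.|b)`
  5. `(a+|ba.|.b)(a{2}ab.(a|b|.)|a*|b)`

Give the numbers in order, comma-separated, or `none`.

1, 4, 5

1 → match
2 → no match
3 → no match
4 → match
5 → match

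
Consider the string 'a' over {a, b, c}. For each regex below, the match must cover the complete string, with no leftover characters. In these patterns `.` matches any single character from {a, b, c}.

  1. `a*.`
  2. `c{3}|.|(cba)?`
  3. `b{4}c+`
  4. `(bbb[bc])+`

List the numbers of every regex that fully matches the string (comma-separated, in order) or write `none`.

1 → match
2 → match
3 → no match — must start with 'b'
4 → no match — must start with 'bbb'

1, 2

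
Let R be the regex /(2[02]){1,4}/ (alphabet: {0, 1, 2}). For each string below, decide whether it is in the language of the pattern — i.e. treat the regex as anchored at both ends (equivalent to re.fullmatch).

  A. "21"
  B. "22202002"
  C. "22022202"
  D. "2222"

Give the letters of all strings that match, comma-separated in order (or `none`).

D

A → no match
B → no match
C → no match
D → match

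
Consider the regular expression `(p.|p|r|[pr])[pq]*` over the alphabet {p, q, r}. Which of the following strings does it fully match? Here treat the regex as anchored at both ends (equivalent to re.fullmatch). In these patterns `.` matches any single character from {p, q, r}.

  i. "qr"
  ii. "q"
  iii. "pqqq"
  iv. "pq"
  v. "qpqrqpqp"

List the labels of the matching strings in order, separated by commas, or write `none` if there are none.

i → no match
ii → no match
iii → match
iv → match
v → no match

iii, iv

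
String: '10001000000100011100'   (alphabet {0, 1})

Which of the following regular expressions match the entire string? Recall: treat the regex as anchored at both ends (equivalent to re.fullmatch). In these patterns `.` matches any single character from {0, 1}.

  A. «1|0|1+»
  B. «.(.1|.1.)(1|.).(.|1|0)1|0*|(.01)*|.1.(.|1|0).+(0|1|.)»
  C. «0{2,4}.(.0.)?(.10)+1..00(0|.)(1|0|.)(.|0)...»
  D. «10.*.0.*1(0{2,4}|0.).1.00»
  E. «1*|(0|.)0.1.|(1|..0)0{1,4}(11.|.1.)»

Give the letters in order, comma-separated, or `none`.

D

A → no match
B → no match
C → no match — must start with '0'
D → match
E → no match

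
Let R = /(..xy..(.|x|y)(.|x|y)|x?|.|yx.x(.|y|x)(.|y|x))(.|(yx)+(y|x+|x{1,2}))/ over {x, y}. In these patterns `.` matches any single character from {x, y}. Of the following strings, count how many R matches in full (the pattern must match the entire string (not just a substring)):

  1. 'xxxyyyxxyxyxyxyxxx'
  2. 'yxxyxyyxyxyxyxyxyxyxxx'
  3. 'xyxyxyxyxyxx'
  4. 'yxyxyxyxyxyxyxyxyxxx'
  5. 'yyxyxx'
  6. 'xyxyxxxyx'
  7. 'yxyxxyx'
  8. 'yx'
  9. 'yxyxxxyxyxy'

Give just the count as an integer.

1 → match
2 → match
3 → match
4 → match
5 → match
6 → match
7 → match
8 → match
9 → match
Total matched: 9

9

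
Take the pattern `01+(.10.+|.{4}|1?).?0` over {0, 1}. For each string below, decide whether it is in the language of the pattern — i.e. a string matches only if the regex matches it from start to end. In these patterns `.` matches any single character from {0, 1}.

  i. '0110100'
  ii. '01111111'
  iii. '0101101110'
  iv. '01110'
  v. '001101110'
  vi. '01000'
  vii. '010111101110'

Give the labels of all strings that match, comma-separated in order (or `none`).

i → match
ii → no match — must end with '0'
iii → no match
iv → match
v → no match — must start with '01'
vi → no match
vii → no match

i, iv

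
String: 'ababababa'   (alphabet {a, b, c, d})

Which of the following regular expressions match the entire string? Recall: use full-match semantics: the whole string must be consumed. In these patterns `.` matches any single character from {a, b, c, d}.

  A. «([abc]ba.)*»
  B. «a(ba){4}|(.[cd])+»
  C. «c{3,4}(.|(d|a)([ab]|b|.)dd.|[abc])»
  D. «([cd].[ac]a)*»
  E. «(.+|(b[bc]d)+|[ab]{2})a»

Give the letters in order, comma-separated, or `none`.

B, E

A → no match
B → match
C → no match — must start with 'c'
D → no match
E → match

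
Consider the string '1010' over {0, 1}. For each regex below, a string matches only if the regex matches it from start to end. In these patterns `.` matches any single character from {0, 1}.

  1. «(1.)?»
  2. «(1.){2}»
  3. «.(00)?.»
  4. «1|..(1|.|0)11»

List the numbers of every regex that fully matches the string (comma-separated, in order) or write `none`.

2

1 → no match
2 → match
3 → no match
4 → no match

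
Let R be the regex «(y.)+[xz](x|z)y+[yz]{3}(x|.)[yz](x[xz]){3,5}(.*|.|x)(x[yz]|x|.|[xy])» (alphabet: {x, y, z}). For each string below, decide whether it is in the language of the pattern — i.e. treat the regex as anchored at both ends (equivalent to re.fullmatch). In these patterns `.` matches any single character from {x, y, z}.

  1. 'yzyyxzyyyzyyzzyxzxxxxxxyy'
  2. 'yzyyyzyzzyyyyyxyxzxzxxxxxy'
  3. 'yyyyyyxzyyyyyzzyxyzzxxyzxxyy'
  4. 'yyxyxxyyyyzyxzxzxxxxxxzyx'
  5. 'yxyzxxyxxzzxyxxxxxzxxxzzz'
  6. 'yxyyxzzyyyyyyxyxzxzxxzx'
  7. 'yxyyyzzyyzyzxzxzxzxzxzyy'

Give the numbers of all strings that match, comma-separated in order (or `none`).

none

1 → no match
2 → no match
3 → no match
4 → no match
5 → no match
6 → no match
7 → no match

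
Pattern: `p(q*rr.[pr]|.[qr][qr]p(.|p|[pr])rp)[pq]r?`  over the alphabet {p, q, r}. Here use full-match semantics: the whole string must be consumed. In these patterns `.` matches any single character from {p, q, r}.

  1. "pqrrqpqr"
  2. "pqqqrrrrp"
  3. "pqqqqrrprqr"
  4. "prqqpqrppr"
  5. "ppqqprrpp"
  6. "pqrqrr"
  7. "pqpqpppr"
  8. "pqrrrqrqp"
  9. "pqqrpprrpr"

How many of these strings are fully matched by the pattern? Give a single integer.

1 → match
2 → match
3 → match
4 → match
5 → match
6 → no match
7 → no match
8 → no match
9 → no match
Total matched: 5

5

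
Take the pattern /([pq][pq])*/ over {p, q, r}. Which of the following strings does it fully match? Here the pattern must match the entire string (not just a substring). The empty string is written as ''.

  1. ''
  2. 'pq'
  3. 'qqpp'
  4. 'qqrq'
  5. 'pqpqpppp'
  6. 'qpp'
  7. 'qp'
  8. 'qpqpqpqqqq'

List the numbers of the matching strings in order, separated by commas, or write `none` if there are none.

1, 2, 3, 5, 7, 8

1. '' → match
2. 'pq' → match
3. 'qqpp' → match
4. 'qqrq' → no match
5. 'pqpqpppp' → match
6. 'qpp' → no match
7. 'qp' → match
8. 'qpqpqpqqqq' → match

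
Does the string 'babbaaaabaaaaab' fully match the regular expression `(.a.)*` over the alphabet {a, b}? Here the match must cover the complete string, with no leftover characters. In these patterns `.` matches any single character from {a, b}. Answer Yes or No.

Yes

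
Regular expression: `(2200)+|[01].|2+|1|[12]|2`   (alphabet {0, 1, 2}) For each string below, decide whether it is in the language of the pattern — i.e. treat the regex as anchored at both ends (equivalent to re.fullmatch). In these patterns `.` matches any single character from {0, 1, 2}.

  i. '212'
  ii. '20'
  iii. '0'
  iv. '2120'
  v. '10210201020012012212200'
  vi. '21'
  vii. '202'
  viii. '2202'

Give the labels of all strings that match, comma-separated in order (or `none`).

i → no match
ii → no match
iii → no match
iv → no match
v → no match
vi → no match
vii → no match
viii → no match

none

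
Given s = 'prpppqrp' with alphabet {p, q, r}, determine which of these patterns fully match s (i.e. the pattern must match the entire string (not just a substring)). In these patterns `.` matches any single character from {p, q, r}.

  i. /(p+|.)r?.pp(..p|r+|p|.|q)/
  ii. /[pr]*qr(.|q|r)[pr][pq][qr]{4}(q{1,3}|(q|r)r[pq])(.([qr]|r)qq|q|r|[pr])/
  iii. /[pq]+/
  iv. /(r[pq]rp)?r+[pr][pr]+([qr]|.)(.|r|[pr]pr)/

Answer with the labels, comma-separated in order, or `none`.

i

i → match
ii → no match
iii → no match
iv → no match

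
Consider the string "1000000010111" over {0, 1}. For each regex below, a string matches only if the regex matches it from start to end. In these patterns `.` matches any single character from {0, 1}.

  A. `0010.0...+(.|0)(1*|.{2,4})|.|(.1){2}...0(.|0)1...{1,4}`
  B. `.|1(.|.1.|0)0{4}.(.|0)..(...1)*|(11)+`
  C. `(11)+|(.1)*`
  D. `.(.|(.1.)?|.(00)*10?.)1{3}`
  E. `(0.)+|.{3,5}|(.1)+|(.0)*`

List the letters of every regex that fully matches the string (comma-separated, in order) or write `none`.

D

A → no match
B → no match
C → no match
D → match
E → no match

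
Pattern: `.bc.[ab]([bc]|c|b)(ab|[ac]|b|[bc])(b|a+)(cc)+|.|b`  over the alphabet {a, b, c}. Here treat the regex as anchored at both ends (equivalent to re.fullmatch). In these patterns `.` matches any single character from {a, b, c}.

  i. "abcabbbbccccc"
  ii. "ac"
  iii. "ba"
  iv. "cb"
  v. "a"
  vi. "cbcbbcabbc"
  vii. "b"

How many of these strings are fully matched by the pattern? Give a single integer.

2

i → no match
ii → no match
iii → no match
iv → no match
v → match
vi → no match
vii → match
Total matched: 2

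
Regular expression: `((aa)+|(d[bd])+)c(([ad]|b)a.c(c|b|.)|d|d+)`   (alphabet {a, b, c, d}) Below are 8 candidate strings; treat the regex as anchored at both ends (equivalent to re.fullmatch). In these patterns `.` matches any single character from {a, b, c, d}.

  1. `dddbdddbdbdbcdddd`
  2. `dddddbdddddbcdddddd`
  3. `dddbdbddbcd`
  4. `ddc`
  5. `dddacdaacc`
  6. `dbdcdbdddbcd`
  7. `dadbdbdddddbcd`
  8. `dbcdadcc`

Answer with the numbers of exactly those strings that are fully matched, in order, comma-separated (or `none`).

1 → match
2 → match
3 → no match
4 → no match
5 → no match
6 → no match
7 → no match
8 → match

1, 2, 8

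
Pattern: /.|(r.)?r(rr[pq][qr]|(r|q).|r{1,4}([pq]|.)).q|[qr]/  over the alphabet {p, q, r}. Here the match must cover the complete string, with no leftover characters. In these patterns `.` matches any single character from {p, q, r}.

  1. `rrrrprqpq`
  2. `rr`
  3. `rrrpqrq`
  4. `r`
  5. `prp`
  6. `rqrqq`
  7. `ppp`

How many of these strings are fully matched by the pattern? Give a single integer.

3

1. `rrrrprqpq` → no match
2. `rr` → no match
3. `rrrpqrq` → match
4. `r` → match
5. `prp` → no match
6. `rqrqq` → match
7. `ppp` → no match
Total matched: 3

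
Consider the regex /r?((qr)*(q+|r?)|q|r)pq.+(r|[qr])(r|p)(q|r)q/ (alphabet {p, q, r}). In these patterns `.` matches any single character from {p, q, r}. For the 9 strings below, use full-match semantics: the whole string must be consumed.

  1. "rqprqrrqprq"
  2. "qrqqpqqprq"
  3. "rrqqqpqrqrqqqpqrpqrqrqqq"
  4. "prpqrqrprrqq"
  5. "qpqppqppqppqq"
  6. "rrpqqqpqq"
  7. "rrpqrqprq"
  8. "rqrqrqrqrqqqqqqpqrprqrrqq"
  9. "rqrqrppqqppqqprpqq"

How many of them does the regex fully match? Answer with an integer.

1 → no match
2 → no match
3 → no match
4 → no match
5 → no match
6 → match
7 → match
8 → match
9 → no match
Total matched: 3

3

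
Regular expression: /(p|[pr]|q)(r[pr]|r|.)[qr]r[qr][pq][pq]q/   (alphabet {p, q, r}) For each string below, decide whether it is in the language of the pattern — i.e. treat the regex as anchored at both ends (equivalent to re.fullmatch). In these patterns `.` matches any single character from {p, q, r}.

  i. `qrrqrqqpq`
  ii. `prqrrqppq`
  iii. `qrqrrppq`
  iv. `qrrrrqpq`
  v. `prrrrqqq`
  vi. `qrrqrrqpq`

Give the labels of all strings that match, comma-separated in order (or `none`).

i, iii, iv, v, vi

i → match
ii → no match
iii → match
iv → match
v → match
vi → match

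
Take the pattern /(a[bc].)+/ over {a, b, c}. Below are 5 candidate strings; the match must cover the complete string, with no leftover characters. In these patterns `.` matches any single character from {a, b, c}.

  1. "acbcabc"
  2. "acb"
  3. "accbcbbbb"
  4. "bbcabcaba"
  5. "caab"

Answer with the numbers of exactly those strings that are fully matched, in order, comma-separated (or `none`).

2

1 → no match
2 → match
3 → no match
4 → no match — must start with "a"
5 → no match — must start with "a"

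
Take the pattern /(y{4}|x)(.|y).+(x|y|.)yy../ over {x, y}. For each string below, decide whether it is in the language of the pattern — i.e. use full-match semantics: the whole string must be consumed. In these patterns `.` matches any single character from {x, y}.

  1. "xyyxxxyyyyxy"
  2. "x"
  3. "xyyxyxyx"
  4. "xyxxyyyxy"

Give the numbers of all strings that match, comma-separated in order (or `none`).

1, 4

1. "xyyxxxyyyyxy" → match
2. "x" → no match
3. "xyyxyxyx" → no match
4. "xyxxyyyxy" → match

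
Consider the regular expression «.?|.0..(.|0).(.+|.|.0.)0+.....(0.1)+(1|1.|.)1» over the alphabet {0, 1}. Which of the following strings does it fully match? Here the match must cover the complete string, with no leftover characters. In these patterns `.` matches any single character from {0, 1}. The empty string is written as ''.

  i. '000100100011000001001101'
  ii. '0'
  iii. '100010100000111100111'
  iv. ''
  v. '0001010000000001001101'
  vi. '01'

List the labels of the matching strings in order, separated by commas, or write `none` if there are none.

i, ii, iii, iv, v

i → match
ii → match
iii → match
iv → match
v → match
vi → no match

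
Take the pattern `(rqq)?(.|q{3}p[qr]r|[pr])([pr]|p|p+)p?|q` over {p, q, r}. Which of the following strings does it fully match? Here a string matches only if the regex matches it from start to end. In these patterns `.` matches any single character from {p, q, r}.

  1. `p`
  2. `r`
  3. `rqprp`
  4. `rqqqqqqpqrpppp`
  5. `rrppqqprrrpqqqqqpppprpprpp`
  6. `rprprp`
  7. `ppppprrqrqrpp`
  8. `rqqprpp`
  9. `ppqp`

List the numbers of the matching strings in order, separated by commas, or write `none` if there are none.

none

1 → no match
2 → no match
3 → no match
4 → no match
5 → no match
6 → no match
7 → no match
8 → no match
9 → no match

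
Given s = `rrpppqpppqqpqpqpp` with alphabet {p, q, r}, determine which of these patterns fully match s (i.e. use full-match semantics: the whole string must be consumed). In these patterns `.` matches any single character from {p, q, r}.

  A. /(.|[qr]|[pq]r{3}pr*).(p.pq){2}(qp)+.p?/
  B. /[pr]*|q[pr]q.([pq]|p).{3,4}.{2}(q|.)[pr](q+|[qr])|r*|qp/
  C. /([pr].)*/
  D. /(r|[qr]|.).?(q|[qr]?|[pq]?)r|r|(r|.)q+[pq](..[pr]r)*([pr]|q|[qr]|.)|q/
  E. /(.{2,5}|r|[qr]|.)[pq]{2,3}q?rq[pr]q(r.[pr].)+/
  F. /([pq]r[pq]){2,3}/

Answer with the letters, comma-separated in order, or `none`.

A → match
B → no match
C → no match
D → no match
E → no match
F → no match

A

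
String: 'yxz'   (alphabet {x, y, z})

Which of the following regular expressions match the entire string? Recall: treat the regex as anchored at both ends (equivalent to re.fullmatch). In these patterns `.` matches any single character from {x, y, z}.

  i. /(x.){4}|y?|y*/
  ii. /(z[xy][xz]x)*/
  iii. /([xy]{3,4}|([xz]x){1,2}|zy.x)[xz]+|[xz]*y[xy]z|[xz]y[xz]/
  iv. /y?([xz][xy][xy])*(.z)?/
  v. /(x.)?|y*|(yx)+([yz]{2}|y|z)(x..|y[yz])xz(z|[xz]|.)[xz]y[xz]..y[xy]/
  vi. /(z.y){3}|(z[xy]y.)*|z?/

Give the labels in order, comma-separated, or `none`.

i → no match
ii → no match
iii → match
iv → match
v → no match
vi → no match

iii, iv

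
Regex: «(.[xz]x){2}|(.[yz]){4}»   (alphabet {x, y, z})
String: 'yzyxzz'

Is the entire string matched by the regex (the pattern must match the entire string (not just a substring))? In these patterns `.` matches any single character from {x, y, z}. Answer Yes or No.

No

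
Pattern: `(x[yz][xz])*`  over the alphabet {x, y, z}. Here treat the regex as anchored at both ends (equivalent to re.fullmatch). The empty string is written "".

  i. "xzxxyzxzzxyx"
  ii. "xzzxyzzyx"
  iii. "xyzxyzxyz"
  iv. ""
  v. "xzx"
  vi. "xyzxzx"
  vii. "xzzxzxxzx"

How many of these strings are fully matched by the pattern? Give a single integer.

i → match
ii → no match
iii → match
iv → match
v → match
vi → match
vii → match
Total matched: 6

6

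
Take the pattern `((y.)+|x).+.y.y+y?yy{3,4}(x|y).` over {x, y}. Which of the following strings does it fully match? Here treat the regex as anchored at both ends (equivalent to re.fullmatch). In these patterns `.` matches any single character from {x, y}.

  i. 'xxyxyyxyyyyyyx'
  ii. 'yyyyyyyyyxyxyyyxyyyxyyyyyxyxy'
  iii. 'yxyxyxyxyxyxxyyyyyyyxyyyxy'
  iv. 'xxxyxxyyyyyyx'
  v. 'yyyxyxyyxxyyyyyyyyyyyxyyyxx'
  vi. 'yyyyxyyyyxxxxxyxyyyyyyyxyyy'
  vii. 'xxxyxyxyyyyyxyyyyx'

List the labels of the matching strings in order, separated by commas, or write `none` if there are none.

i → match
ii → no match
iii → no match
iv → no match
v → no match
vi → no match
vii → no match

i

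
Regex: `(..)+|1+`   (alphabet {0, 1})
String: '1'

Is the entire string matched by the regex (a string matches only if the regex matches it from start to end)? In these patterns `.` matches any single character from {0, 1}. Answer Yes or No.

Yes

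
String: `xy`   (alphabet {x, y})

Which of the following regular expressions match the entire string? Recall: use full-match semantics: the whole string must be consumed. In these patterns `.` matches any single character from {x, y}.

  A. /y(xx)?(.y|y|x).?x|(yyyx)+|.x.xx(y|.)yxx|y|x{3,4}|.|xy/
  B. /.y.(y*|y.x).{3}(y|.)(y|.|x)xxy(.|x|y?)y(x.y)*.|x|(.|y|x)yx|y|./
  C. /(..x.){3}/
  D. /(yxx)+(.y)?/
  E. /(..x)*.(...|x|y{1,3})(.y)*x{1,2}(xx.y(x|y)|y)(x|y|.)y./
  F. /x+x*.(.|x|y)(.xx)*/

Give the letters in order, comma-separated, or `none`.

A

A → match
B → no match
C → no match
D → no match — must start with `yxx`
E → no match
F → no match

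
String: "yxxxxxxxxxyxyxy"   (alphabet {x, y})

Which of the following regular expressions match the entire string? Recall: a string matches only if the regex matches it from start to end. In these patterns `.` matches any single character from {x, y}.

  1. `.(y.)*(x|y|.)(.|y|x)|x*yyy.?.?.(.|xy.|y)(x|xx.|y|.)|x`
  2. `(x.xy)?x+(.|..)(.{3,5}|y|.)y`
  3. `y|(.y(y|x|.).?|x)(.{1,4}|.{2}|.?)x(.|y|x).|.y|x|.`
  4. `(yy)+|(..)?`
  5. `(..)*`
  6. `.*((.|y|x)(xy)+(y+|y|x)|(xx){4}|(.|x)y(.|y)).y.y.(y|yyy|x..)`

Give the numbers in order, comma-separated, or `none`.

6

1 → no match
2 → no match
3 → no match
4 → no match
5 → no match
6 → match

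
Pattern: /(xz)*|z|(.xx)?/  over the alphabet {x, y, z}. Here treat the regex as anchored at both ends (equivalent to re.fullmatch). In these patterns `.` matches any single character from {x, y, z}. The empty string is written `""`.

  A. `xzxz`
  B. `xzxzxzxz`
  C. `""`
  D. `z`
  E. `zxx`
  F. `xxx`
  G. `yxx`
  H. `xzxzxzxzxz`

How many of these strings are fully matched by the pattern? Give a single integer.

8

A → match
B → match
C → match
D → match
E → match
F → match
G → match
H → match
Total matched: 8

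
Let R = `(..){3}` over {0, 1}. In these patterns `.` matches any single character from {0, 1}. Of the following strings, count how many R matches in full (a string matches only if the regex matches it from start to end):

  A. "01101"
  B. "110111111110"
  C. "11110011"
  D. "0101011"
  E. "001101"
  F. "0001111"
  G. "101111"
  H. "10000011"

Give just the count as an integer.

2

A → no match
B → no match
C → no match
D → no match
E → match
F → no match
G → match
H → no match
Total matched: 2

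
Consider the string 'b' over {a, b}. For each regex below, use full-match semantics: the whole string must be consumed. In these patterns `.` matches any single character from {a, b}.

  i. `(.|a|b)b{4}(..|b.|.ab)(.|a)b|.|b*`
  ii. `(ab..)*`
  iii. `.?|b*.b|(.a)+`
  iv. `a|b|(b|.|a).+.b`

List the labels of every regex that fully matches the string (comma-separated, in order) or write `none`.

i, iii, iv

i → match
ii → no match
iii → match
iv → match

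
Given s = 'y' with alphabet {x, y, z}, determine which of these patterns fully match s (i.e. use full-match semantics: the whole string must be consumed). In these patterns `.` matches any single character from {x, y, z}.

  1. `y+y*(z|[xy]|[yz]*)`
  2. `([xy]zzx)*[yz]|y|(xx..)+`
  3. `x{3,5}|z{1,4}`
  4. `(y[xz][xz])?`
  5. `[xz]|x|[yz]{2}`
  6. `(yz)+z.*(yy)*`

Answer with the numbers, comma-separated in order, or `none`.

1, 2

1 → match
2 → match
3 → no match
4 → no match
5 → no match
6 → no match — must start with 'yz'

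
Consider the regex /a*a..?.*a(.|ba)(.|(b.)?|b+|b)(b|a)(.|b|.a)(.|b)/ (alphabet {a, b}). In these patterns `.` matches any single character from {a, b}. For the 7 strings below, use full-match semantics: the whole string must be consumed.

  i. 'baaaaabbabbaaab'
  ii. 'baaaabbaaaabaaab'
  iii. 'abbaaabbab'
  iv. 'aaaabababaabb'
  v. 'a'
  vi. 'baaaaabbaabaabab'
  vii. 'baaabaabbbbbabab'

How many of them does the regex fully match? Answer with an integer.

i → no match
ii → no match
iii → match
iv → match
v → no match
vi → no match
vii → no match
Total matched: 2

2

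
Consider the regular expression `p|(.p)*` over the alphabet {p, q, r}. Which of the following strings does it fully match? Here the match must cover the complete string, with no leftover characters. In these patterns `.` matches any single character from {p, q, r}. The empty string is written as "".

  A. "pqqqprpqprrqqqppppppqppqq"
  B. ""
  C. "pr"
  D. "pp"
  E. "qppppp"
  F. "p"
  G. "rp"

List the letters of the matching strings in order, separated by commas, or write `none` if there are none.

A → no match
B → match
C → no match
D → match
E → match
F → match
G → match

B, D, E, F, G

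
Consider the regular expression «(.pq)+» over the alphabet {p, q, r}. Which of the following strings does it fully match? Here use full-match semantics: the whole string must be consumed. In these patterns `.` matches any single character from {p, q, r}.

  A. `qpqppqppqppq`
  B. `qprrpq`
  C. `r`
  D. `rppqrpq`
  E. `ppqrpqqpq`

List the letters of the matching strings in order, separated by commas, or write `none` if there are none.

A → match
B → no match
C → no match — must end with `pq`
D → no match
E → match

A, E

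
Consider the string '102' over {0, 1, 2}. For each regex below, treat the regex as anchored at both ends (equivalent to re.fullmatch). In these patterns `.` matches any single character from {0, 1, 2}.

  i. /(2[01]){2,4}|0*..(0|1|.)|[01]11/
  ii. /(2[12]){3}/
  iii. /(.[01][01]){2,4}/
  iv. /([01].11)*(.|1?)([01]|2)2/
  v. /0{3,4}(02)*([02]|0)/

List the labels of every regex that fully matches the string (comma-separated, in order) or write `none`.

i → match
ii → no match — must start with '2'
iii → no match
iv → match
v → no match — must start with '0'

i, iv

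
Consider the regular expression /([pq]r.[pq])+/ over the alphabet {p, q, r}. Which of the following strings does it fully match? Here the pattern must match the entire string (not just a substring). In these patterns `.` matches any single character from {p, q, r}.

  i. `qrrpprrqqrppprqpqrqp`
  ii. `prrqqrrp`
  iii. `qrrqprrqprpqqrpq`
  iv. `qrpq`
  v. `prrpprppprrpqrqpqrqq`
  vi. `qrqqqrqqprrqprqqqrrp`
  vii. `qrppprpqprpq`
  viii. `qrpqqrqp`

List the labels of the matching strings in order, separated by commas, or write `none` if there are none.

i, ii, iii, iv, v, vi, vii, viii

i → match
ii → match
iii → match
iv → match
v → match
vi → match
vii → match
viii → match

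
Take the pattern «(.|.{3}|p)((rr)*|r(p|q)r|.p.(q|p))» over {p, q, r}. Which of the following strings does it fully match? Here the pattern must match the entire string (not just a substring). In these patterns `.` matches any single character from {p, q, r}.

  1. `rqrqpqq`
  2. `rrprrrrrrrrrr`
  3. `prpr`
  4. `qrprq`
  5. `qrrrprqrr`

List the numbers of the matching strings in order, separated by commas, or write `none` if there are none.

1 → match
2 → match
3 → match
4 → match
5 → no match

1, 2, 3, 4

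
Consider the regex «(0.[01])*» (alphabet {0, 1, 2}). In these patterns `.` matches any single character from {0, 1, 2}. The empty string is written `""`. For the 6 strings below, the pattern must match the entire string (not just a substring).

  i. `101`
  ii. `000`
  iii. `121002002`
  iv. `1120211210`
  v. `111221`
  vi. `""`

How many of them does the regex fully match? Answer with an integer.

i → no match
ii → match
iii → no match
iv → no match
v → no match
vi → match
Total matched: 2

2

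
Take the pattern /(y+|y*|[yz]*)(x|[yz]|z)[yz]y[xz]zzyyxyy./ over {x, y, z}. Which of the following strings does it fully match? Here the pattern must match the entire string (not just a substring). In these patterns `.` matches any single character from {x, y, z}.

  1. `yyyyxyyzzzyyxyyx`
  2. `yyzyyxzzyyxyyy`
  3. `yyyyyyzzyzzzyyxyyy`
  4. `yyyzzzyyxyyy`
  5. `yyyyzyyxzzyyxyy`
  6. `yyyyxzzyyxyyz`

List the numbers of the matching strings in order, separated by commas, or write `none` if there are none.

1 → match
2 → match
3 → match
4. `yyyzzzyyxyyy` → match
5 → no match
6 → match

1, 2, 3, 4, 6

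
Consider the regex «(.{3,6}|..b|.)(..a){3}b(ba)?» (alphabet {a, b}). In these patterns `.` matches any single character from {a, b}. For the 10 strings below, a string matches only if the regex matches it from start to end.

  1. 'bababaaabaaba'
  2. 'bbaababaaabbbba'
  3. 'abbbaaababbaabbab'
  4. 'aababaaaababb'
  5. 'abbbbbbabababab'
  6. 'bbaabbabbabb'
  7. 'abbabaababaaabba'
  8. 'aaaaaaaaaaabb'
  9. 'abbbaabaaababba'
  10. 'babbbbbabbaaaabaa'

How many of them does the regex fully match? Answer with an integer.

1 → no match
2 → no match
3 → no match
4 → no match
5 → no match
6 → no match
7 → no match
8 → no match
9 → match
10 → no match
Total matched: 1

1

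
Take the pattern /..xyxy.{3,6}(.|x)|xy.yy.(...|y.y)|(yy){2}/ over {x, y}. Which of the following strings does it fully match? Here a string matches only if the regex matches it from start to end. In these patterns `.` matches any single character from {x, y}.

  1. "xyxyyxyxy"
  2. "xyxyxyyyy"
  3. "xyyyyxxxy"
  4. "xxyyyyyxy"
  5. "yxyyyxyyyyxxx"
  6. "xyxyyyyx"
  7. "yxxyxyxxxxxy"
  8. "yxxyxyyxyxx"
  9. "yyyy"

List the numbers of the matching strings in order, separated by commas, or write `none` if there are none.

1, 3, 7, 8, 9

1 → match
2 → no match
3 → match
4 → no match
5 → no match
6 → no match
7 → match
8 → match
9 → match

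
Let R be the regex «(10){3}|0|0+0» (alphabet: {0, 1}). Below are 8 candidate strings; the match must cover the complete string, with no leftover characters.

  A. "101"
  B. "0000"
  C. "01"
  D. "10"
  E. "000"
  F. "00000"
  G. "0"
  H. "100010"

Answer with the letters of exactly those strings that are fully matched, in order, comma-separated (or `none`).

B, E, F, G

A. "101" → no match
B. "0000" → match
C. "01" → no match
D. "10" → no match
E. "000" → match
F. "00000" → match
G. "0" → match
H. "100010" → no match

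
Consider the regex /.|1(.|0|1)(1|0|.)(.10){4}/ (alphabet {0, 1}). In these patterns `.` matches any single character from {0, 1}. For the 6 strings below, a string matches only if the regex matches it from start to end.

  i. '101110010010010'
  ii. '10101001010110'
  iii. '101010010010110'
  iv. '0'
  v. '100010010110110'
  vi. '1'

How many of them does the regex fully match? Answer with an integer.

5

i → match
ii → no match
iii → match
iv → match
v → match
vi → match
Total matched: 5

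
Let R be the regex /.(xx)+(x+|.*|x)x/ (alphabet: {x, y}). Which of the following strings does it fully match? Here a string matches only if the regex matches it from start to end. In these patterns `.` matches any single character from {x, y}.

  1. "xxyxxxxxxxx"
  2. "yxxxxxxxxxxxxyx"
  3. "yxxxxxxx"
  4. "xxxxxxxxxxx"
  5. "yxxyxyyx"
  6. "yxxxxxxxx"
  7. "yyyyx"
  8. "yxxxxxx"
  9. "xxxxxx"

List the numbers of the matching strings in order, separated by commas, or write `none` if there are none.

2, 3, 4, 5, 6, 8, 9

1. "xxyxxxxxxxx" → no match
2 → match
3. "yxxxxxxx" → match
4. "xxxxxxxxxxx" → match
5. "yxxyxyyx" → match
6. "yxxxxxxxx" → match
7. "yyyyx" → no match
8. "yxxxxxx" → match
9. "xxxxxx" → match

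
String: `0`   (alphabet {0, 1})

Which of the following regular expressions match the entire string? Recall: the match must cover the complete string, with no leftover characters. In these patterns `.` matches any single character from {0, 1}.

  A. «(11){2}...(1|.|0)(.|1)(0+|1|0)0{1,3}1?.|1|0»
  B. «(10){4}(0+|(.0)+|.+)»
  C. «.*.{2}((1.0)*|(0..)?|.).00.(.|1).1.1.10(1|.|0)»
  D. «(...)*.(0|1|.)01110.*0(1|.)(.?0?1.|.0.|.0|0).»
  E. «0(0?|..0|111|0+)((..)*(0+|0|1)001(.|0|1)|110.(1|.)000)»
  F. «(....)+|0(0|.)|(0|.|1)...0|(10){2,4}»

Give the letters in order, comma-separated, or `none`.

A

A → match
B → no match — must start with `10`
C → no match
D → no match
E → no match
F → no match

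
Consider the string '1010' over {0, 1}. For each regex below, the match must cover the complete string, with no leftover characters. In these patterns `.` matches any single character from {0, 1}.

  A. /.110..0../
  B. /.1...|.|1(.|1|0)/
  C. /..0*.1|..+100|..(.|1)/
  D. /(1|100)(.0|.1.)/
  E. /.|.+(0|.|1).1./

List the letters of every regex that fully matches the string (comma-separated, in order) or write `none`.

A → no match
B → no match
C → no match
D → match
E → no match

D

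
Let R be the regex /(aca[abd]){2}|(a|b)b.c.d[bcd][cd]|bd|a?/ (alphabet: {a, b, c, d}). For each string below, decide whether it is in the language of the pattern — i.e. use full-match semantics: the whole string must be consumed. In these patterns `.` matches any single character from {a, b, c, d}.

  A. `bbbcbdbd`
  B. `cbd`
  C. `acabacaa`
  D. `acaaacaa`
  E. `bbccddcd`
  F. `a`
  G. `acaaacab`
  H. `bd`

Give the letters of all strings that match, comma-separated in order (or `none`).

A → match
B → no match
C → match
D → match
E → match
F → match
G → match
H → match

A, C, D, E, F, G, H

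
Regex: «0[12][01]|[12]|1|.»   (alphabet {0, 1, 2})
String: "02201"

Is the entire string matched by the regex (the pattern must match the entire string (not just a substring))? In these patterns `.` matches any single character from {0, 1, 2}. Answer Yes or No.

No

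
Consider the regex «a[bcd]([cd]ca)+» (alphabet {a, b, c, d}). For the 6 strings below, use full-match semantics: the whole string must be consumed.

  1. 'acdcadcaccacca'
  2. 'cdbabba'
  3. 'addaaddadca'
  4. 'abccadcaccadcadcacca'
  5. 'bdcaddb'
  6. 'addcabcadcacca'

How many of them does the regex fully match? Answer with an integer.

2

1 → match
2 → no match — must start with 'a'
3 → no match
4 → match
5 → no match — must start with 'a'
6 → no match
Total matched: 2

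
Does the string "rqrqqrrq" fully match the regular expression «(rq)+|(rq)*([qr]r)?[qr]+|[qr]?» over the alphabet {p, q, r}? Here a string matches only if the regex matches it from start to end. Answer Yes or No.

Yes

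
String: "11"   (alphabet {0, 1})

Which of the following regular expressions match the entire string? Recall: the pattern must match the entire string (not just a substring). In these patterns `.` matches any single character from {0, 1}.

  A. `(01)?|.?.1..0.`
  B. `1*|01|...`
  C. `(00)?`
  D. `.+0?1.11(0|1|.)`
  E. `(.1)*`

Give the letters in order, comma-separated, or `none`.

A → no match
B → match
C → no match
D → no match
E → match

B, E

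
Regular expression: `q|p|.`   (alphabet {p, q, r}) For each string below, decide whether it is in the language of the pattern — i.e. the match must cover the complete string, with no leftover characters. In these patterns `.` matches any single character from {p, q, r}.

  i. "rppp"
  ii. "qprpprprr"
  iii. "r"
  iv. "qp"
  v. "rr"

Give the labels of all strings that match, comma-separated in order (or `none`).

i → no match
ii → no match
iii → match
iv → no match
v → no match

iii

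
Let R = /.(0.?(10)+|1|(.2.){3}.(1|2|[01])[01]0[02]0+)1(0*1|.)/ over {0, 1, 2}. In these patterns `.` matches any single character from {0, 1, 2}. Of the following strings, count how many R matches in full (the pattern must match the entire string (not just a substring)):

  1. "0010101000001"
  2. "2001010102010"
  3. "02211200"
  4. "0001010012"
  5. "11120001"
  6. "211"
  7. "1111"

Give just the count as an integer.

2

1 → match
2 → no match
3 → no match
4 → no match
5 → no match
6 → no match
7 → match
Total matched: 2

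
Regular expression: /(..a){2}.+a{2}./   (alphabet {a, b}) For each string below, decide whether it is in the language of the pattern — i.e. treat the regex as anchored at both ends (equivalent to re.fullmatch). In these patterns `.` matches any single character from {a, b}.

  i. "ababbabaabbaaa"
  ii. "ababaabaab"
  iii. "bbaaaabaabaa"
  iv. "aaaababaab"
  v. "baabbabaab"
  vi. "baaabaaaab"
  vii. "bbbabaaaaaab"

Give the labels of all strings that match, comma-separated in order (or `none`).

i → match
ii → match
iii → no match
iv → match
v → match
vi → match
vii → no match

i, ii, iv, v, vi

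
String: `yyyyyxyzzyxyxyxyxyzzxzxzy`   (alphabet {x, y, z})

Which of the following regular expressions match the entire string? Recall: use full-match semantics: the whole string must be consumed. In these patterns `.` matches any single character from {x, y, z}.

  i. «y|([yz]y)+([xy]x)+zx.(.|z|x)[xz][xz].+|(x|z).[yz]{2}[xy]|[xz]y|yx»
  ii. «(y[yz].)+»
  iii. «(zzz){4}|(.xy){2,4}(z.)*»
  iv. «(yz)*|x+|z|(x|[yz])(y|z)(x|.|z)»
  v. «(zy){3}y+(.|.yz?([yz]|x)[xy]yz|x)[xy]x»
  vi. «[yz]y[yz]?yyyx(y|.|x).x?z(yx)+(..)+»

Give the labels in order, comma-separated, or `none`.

vi

i → no match
ii → no match
iii → no match
iv → no match
v → no match — must start with `zy`
vi → match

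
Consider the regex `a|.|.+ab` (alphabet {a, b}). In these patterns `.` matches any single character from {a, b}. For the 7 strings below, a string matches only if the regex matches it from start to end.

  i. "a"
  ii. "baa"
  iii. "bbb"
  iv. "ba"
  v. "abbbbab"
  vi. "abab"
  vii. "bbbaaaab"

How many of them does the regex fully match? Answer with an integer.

4

i → match
ii → no match
iii → no match
iv → no match
v → match
vi → match
vii → match
Total matched: 4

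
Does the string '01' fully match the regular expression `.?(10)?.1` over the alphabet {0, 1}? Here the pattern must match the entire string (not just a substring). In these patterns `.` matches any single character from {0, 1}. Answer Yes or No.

Yes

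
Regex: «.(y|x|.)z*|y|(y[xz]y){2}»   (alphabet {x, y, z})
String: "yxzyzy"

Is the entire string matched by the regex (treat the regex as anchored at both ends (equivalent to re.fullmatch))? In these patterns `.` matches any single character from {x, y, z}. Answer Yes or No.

No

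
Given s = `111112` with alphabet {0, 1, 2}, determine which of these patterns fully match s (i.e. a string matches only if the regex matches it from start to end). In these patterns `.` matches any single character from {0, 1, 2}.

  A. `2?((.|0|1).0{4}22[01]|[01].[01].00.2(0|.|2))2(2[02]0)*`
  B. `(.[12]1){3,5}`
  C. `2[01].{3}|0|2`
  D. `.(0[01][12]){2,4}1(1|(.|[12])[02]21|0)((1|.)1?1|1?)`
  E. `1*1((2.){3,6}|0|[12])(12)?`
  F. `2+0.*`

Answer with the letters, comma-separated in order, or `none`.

E

A → no match
B → no match — must end with `1`
C → no match
D → no match
E → match
F → no match — must start with `2`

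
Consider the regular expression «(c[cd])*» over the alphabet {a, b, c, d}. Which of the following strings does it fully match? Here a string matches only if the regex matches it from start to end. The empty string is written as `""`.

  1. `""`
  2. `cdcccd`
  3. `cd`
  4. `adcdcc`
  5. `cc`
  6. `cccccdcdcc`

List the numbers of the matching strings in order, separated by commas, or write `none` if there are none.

1 → match
2 → match
3 → match
4 → no match
5 → match
6 → match

1, 2, 3, 5, 6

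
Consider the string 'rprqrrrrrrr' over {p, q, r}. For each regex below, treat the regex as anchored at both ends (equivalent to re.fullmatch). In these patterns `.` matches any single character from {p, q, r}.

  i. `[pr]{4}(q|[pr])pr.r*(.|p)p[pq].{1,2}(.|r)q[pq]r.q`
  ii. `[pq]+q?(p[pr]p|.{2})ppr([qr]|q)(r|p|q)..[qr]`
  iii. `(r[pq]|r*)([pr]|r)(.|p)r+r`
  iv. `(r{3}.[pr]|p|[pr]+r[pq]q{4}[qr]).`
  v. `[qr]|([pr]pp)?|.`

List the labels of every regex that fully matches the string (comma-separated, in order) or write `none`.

i → no match — must end with 'q'
ii → no match
iii → match
iv → no match
v → no match

iii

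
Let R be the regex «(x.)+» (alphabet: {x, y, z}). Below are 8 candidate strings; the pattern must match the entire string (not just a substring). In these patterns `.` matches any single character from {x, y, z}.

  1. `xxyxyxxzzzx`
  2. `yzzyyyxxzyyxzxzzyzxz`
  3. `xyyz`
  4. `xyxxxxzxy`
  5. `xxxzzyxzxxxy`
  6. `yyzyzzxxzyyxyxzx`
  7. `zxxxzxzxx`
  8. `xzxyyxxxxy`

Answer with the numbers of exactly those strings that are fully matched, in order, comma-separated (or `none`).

1 → no match
2 → no match — must start with `x`
3 → no match
4 → no match
5 → no match
6 → no match — must start with `x`
7 → no match — must start with `x`
8 → no match

none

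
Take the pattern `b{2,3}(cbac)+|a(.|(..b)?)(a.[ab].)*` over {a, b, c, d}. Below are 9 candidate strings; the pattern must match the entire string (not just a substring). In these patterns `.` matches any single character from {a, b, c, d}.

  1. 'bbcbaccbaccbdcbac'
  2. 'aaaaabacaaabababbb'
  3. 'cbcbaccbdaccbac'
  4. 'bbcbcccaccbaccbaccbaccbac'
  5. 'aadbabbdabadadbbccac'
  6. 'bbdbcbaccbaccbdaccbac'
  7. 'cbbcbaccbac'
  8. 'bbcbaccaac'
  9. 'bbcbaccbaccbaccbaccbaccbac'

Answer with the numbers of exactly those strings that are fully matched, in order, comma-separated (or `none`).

1 → no match
2 → match
3 → no match
4 → no match
5 → no match
6 → no match
7 → no match
8 → no match
9 → match

2, 9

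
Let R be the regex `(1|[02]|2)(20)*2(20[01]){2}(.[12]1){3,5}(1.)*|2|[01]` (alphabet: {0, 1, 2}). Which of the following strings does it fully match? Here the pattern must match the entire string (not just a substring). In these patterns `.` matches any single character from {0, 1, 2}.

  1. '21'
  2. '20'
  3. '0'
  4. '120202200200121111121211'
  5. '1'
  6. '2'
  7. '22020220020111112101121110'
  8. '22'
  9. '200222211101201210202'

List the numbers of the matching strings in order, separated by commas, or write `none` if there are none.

3, 4, 5, 6, 7

1 → no match
2 → no match
3 → match
4 → match
5 → match
6 → match
7 → match
8 → no match
9 → no match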